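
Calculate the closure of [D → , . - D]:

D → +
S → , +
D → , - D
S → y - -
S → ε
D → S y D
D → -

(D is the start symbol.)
Start with: [D → , . - D]
The dot precedes the terminal '-', so nothing is added.

CLOSURE = { [D → , . - D] }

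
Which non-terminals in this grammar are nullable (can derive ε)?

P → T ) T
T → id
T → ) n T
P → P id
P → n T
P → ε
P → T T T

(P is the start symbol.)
A non-terminal is nullable if it can derive ε (the empty string): either it has an ε-production, or it has a production whose right-hand side consists entirely of nullable non-terminals.

ε-productions: P → ε
So P is immediately nullable.
No further non-terminal can be added: every production for the remaining non-terminals contains a terminal or a non-nullable non-terminal.
Nullable = { 'P' }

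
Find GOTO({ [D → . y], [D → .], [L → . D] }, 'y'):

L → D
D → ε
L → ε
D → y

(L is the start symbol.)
GOTO(I, 'y') = CLOSURE({ [A → αX.β] : [A → α.Xβ] ∈ I, X = 'y' })

Items with dot before 'y', with the dot advanced:
  [D → . y] → [D → y .]
Closure adds nothing (no advanced item has the dot before a non-terminal).

GOTO = { [D → y .] }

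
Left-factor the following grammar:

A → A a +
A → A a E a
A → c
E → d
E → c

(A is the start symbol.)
Left-factoring transforms A → αβ₁ | αβ₂ into A → αA' and A' → β₁ | β₂
(α is the longest common prefix among the alternatives). Repeat until
no nonterminal has two alternatives with a common prefix.

Round 1: A has alternatives sharing prefix 'A a'. Introduce A': A → A a A'
  Add: A' → +
  Add: A' → E a

No remaining common prefixes — done.

Resulting grammar:
A → A a A'
A' → +
A' → E a
A → c
E → d
E → c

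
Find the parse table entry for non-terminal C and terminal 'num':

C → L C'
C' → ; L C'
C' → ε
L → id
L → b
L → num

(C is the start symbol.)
C → L C'

To find M[C, 'num'], we find productions for C where 'num' is in the predict set (PREDICT(N → α) = (FIRST(α) \ {ε}) ∪ (FOLLOW(N) if α ⇒* ε)).

Relevant sets:
  FIRST(L) = { 'b', 'id', 'num' }

C → L C': PREDICT = { 'b', 'id', 'num' }
  'num' is in predict set, so this production goes in M[C, 'num']

M[C, 'num'] = C → L C'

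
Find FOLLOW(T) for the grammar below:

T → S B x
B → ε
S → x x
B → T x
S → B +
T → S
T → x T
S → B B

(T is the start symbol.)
T is the start symbol, so $ ∈ FOLLOW(T).
In B → T x: T is followed by x, add FIRST(x) \ {ε} = { 'x' }
In T → x T: T is at the end; this adds FOLLOW(T) to itself — nothing new

Taking the union: FOLLOW(T) = { $, 'x' }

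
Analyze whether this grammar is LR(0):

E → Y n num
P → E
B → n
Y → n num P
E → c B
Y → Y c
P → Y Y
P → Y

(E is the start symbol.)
A grammar is LR(0) if no state in the canonical LR(0) collection has:
  - both a shift item (dot before a terminal) and a complete item (shift-reduce conflict), or
  - two or more complete items (reduce-reduce conflict; the accept item [E' → E .] counts as a complete item here).

Augment with E' → E and build the canonical LR(0) collection (I0 = CLOSURE({[E' → . E]}), then GOTO on every symbol after a dot until no new states appear). It has 17 states:
  I0: { [E → . Y n num], [E → . c B], [E' → . E], [Y → . Y c], [Y → . n num P] }  — shift
  I1: { [E' → E .] }  — accept
  I2: { [E → Y . n num], [Y → Y . c] }  — shift
  I3: { [B → . n], [E → c . B] }  — shift
  I4: { [Y → n . num P] }  — shift
  I5: { [E → . Y n num], [E → . c B], [P → . E], [P → . Y Y], [P → . Y], [Y → . Y c], [Y → . n num P], [Y → n num . P] }  — shift
  I6: { [P → E .] }  — reduce
  I7: { [Y → n num P .] }  — reduce
  I8: { [E → Y . n num], [P → Y . Y], [P → Y .], [Y → . Y c], [Y → . n num P], [Y → Y . c] }  — shift, reduce
  I9: { [P → Y Y .], [Y → Y . c] }  — shift, reduce
  I10: { [Y → Y c .] }  — reduce
  I11: { [E → Y n . num], [Y → n . num P] }  — shift
  I12: { [E → . Y n num], [E → . c B], [E → Y n num .], [P → . E], [P → . Y Y], [P → . Y], [Y → . Y c], [Y → . n num P], [Y → n num . P] }  — shift, reduce
  I13: { [E → c B .] }  — reduce
  I14: { [B → n .] }  — reduce
  I15: { [E → Y n . num] }  — shift
  I16: { [E → Y n num .] }  — reduce

Conflict in state I8:
  Shift-reduce conflict between [P → Y .] and [E → Y . n num]
So the grammar is NOT LR(0).

Answer: No. Shift-reduce conflict between [P → Y .] and [E → Y . n num]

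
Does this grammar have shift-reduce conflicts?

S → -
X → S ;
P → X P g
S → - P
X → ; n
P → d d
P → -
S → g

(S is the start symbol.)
Yes — I1: [S → - .] vs [P → . -]; I4: [P → - .] vs [P → . -]

A shift-reduce conflict occurs when an LR(0) state has both:
  - a complete (reduce) item [A → α .] (dot at the end), and
  - a shift item [B → β . c γ] (dot before a terminal).

Augment with S' → S and build the canonical LR(0) collection (I0 = CLOSURE({[S' → . S]}), then GOTO on every symbol after a dot until no new states appear). It has 15 states:
  I0: { [S → . - P], [S → . -], [S → . g], [S' → . S] }  — shift
  I1: { [P → . -], [P → . X P g], [P → . d d], [S → - . P], [S → - .], [S → . - P], [S → . -], [S → . g], [X → . ; n], [X → . S ;] }  — shift, reduce
  I2: { [S' → S .] }  — accept
  I3: { [S → g .] }  — reduce
  I4: { [P → - .], [P → . -], [P → . X P g], [P → . d d], [S → - . P], [S → - .], [S → . - P], [S → . -], [S → . g], [X → . ; n], [X → . S ;] }  — shift, 2 reduces
  I5: { [X → ; . n] }  — shift
  I6: { [S → - P .] }  — reduce
  I7: { [X → S . ;] }  — shift
  I8: { [P → . -], [P → . X P g], [P → . d d], [P → X . P g], [S → . - P], [S → . -], [S → . g], [X → . ; n], [X → . S ;] }  — shift
  I9: { [P → d . d] }  — shift
  I10: { [P → d d .] }  — reduce
  I11: { [P → X P . g] }  — shift
  I12: { [P → X P g .] }  — reduce
  I13: { [X → S ; .] }  — reduce
  I14: { [X → ; n .] }  — reduce

I1 contains reduce item [S → - .] and shift items [P → . -], [P → . d d], [S → . -], [S → . - P], [S → . g], [X → . ; n] — shift-reduce conflict.
I4 contains reduce items [P → - .], [S → - .] and shift items [P → . -], [P → . d d], [S → . -], [S → . - P], [S → . g], [X → . ; n] — shift-reduce conflict.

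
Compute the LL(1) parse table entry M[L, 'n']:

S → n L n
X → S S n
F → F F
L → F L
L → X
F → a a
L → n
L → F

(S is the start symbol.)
L → X, L → n

To find M[L, 'n'], we find productions for L where 'n' is in the predict set (PREDICT(N → α) = (FIRST(α) \ {ε}) ∪ (FOLLOW(N) if α ⇒* ε)).

Relevant sets:
  FIRST(F) = { 'a' }
  FIRST(X) = { 'n' }

L → F L: PREDICT = { 'a' }
L → X: PREDICT = { 'n' }
  'n' is in predict set, so this production goes in M[L, 'n']
L → n: PREDICT = { 'n' }
  'n' is in predict set, so this production goes in M[L, 'n']
L → F: PREDICT = { 'a' }

M[L, 'n'] = L → X, L → n  (a multiply-defined cell — the grammar is not LL(1))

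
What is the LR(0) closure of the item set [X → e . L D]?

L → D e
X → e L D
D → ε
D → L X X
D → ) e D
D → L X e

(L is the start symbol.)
Start with: [X → e . L D]
  [X → e . L D] has the dot before L: add [L → . D e]
  [L → . D e] has the dot before D: add [D → .], [D → . L X X], [D → . ) e D], [D → . L X e]
No further items can be added.

CLOSURE = { [D → . ) e D], [D → . L X X], [D → . L X e], [D → .], [L → . D e], [X → e . L D] }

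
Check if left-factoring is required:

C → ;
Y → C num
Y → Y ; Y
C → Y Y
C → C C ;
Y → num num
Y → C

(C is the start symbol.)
Yes, Y has productions with common prefix 'C'

Left-factoring is needed when two productions for the same non-terminal
share a common prefix on the right-hand side.

Productions for C:
  C → ;
  C → Y Y
  C → C C ;
Productions for Y:
  Y → C num
  Y → Y ; Y
  Y → num num
  Y → C

Found common prefix 'C' in productions for Y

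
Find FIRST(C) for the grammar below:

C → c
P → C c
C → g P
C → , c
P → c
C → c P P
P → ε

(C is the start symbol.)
From C → c:
  - c is a terminal: add 'c' and stop
From C → g P:
  - g is a terminal: add 'g' and stop
From C → , c:
  - ',' is a terminal: add ',' and stop
From C → c P P:
  - c is a terminal: add 'c' and stop

Collecting: FIRST(C) = { ',', 'c', 'g' }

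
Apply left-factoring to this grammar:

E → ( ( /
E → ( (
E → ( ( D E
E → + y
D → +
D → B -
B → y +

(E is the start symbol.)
Left-factoring transforms A → αβ₁ | αβ₂ into A → αA' and A' → β₁ | β₂
(α is the longest common prefix among the alternatives). Repeat until
no nonterminal has two alternatives with a common prefix.

Round 1: E has alternatives sharing prefix '( ('. Introduce E': E → ( ( E'
  Add: E' → /
  Add: E' → ε
  Add: E' → D E

No remaining common prefixes — done.

Resulting grammar:
E → ( ( E'
E' → /
E' → ε
E' → D E
E → + y
D → +
D → B -
B → y +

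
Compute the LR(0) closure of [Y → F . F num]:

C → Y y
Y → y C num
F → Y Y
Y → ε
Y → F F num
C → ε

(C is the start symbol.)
To compute CLOSURE, for each item [A → α.Bβ] where B is a non-terminal, add [B → .γ] for all productions B → γ; repeat for the newly added items until nothing changes.

Start with: [Y → F . F num]
  [Y → F . F num] has the dot before F: add [F → . Y Y]
  [F → . Y Y] has the dot before Y: add [Y → . y C num], [Y → .], [Y → . F F num]
No further items can be added.

CLOSURE = { [F → . Y Y], [Y → . F F num], [Y → . y C num], [Y → .], [Y → F . F num] }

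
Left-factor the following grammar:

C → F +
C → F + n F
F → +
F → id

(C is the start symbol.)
Left-factoring transforms A → αβ₁ | αβ₂ into A → αA' and A' → β₁ | β₂
(α is the longest common prefix among the alternatives). Repeat until
no nonterminal has two alternatives with a common prefix.

Round 1: C has alternatives sharing prefix 'F +'. Introduce C': C → F + C'
  Add: C' → ε
  Add: C' → n F

No remaining common prefixes — done.

Resulting grammar:
C → F + C'
C' → ε
C' → n F
F → +
F → id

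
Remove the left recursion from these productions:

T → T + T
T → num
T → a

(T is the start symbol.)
T → num T'
T → a T'
T' → + T T'
T' → ε

T is directly left-recursive. The standard transformation for
  A → A α₁ | ... | A α_m | β₁ | ... | β_n
is
  A  → β₁ A' | ... | β_n A'
  A' → α₁ A' | ... | α_m A' | ε

T → num becomes T → num T'
T → a becomes T → a T'
T → T + T becomes T' → + T T'
Add T' → ε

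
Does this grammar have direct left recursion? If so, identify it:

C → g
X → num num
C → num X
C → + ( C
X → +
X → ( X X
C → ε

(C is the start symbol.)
Direct left recursion occurs when N → N α for some non-terminal N (the right-hand side begins with the left-hand side itself).

C → g: starts with g
X → num num: starts with num
C → num X: starts with num
C → + ( C: starts with '+'
X → +: starts with '+'
X → ( X X: starts with '('
C → ε: starts with ε

No direct left recursion found.

Answer: No direct left recursion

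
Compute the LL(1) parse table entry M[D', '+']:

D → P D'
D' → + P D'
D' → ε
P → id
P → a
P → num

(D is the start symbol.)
To find M[D', '+'], we find productions for D' where '+' is in the predict set (PREDICT(N → α) = (FIRST(α) \ {ε}) ∪ (FOLLOW(N) if α ⇒* ε)).

Relevant sets:
  FOLLOW(D') = { $ }

D' → + P D': PREDICT = { '+' }
  '+' is in predict set, so this production goes in M[D', '+']
D' → ε: PREDICT = { $ }

M[D', '+'] = D' → + P D'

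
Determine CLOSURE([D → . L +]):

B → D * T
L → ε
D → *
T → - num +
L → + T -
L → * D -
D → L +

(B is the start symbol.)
{ [D → . L +], [L → . * D -], [L → . + T -], [L → .] }

Start with: [D → . L +]
  [D → . L +] has the dot before L: add [L → .], [L → . + T -], [L → . * D -]
No further items can be added.

CLOSURE = { [D → . L +], [L → . * D -], [L → . + T -], [L → .] }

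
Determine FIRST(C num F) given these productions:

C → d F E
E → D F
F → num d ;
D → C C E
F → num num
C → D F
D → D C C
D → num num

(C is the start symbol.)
{ 'd', 'num' }

FIRST sets of the non-terminals involved (from the grammar, by fixed-point iteration):
  FIRST(C) = { 'd', 'num' }

To compute FIRST(C num F), process the symbols left to right:
Symbol C is a non-terminal. Add FIRST(C) \ {ε} = { 'd', 'num' }
C is not nullable (ε ∉ FIRST(C)), so stop here.
FIRST(C num F) = { 'd', 'num' }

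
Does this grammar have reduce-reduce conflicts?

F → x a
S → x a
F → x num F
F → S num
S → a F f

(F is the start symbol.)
A reduce-reduce conflict occurs when an LR(0) state has two complete items [A → α .] and [B → β .] — both call for a reduction, and with no lookahead the parser cannot choose between them.

Augment with F' → F and build the canonical LR(0) collection (I0 = CLOSURE({[F' → . F]}), then GOTO on every symbol after a dot until no new states appear). It has 11 states:
  I0: { [F → . S num], [F → . x a], [F → . x num F], [F' → . F], [S → . a F f], [S → . x a] }  — shift
  I1: { [F' → F .] }  — accept
  I2: { [F → S . num] }  — shift
  I3: { [F → . S num], [F → . x a], [F → . x num F], [S → . a F f], [S → . x a], [S → a . F f] }  — shift
  I4: { [F → x . a], [F → x . num F], [S → x . a] }  — shift
  I5: { [F → x a .], [S → x a .] }  — 2 reduces
  I6: { [F → . S num], [F → . x a], [F → . x num F], [F → x num . F], [S → . a F f], [S → . x a] }  — shift
  I7: { [F → x num F .] }  — reduce
  I8: { [S → a F . f] }  — shift
  I9: { [S → a F f .] }  — reduce
  I10: { [F → S num .] }  — reduce

I5 contains complete items [F → x a .], [S → x a .] — reduce-reduce conflict.

Answer: Yes — I5: [F → x a .] vs [S → x a .]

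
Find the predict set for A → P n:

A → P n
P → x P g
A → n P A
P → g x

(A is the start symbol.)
{ 'g', 'x' }

PREDICT(A → P n) = (FIRST(RHS) \ {ε}) ∪ (FOLLOW(A) if ε ∈ FIRST(RHS), i.e. RHS ⇒* ε)
FIRST(P) = { 'g', 'x' }
FIRST(P n) = { 'g', 'x' }
ε ∉ FIRST(P n), so FOLLOW(A) is not added.
PREDICT(A → P n) = { 'g', 'x' }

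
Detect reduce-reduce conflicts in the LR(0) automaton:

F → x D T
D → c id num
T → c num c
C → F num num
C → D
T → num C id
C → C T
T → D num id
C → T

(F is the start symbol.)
No reduce-reduce conflicts

Augment with F' → F and build the canonical LR(0) collection (I0 = CLOSURE({[F' → . F]}), then GOTO on every symbol after a dot until no new states appear). It has 23 states:
  I0: { [F → . x D T], [F' → . F] }  — shift
  I1: { [F' → F .] }  — accept
  I2: { [D → . c id num], [F → x . D T] }  — shift
  I3: { [D → . c id num], [F → x D . T], [T → . D num id], [T → . c num c], [T → . num C id] }  — shift
  I4: { [D → c . id num] }  — shift
  I5: { [D → c id . num] }  — shift
  I6: { [D → c id num .] }  — reduce
  I7: { [T → D . num id] }  — shift
  I8: { [F → x D T .] }  — reduce
  I9: { [D → c . id num], [T → c . num c] }  — shift
  I10: { [C → . C T], [C → . D], [C → . F num num], [C → . T], [D → . c id num], [F → . x D T], [T → . D num id], [T → . c num c], [T → . num C id], [T → num . C id] }  — shift
  I11: { [C → C . T], [D → . c id num], [T → . D num id], [T → . c num c], [T → . num C id], [T → num C . id] }  — shift
  I12: { [C → D .], [T → D . num id] }  — shift, reduce
  I13: { [C → F . num num] }  — shift
  I14: { [C → T .] }  — reduce
  I15: { [C → F num . num] }  — shift
  I16: { [C → F num num .] }  — reduce
  I17: { [T → D num . id] }  — shift
  I18: { [T → D num id .] }  — reduce
  I19: { [C → C T .] }  — reduce
  I20: { [T → num C id .] }  — reduce
  I21: { [T → c num . c] }  — shift
  I22: { [T → c num c .] }  — reduce

No state contains more than one complete item.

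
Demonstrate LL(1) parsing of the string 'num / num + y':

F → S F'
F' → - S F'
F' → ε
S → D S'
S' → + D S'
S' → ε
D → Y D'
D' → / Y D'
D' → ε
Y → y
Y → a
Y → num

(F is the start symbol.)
Stack is shown with the top on the left.

Stack           Input            Action
---------------------------------------
F $             num / num + y $  output F → S F'
S F' $          num / num + y $  output S → D S'
D S' F' $       num / num + y $  output D → Y D'
Y D' S' F' $    num / num + y $  output Y → num
num D' S' F' $  num / num + y $  match 'num'
D' S' F' $      / num + y $      output D' → / Y D'
/ Y D' S' F' $  / num + y $      match '/'
Y D' S' F' $    num + y $        output Y → num
num D' S' F' $  num + y $        match 'num'
D' S' F' $      + y $            output D' → ε
S' F' $         + y $            output S' → + D S'
+ D S' F' $     + y $            match '+'
D S' F' $       y $              output D → Y D'
Y D' S' F' $    y $              output Y → y
y D' S' F' $    y $              match 'y'
D' S' F' $      $                output D' → ε
S' F' $         $                output S' → ε
F' $            $                output F' → ε
$               $                accept

The string is accepted.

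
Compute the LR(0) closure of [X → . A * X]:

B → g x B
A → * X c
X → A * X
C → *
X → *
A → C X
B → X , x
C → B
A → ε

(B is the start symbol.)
{ [A → . * X c], [A → . C X], [A → .], [B → . X , x], [B → . g x B], [C → . *], [C → . B], [X → . *], [X → . A * X] }

To compute CLOSURE, for each item [A → α.Bβ] where B is a non-terminal, add [B → .γ] for all productions B → γ; repeat for the newly added items until nothing changes.

Start with: [X → . A * X]
  [X → . A * X] has the dot before A: add [A → . * X c], [A → . C X], [A → .]
  [A → . C X] has the dot before C: add [C → . *], [C → . B]
  [C → . B] has the dot before B: add [B → . g x B], [B → . X , x]
  [B → . X , x] has the dot before X: add [X → . *]
No further items can be added.

CLOSURE = { [A → . * X c], [A → . C X], [A → .], [B → . X , x], [B → . g x B], [C → . *], [C → . B], [X → . *], [X → . A * X] }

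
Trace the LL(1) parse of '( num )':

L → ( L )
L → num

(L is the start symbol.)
LL(1) parsing maintains a stack (initially the start symbol over $) and the input. At each step: if the stack top is a terminal, match it against the current input token; if it is a non-terminal N, replace it with the RHS of M[N, lookahead] (the unique production whose predict set contains the lookahead).

Stack is shown with the top on the left.

Stack    Input      Action
--------------------------
L $      ( num ) $  output L → ( L )
( L ) $  ( num ) $  match '('
L ) $    num ) $    output L → num
num ) $  num ) $    match 'num'
) $      ) $        match ')'
$        $          accept

The string is accepted.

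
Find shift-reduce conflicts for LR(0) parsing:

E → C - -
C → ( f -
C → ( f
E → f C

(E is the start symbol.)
Yes — I8: [C → ( f .] vs [C → ( f . -]

A shift-reduce conflict occurs when an LR(0) state has both:
  - a complete (reduce) item [A → α .] (dot at the end), and
  - a shift item [B → β . c γ] (dot before a terminal).

Augment with E' → E and build the canonical LR(0) collection (I0 = CLOSURE({[E' → . E]}), then GOTO on every symbol after a dot until no new states appear). It has 10 states:
  I0: { [C → . ( f -], [C → . ( f], [E → . C - -], [E → . f C], [E' → . E] }  — shift
  I1: { [C → ( . f -], [C → ( . f] }  — shift
  I2: { [E → C . - -] }  — shift
  I3: { [E' → E .] }  — accept
  I4: { [C → . ( f -], [C → . ( f], [E → f . C] }  — shift
  I5: { [E → f C .] }  — reduce
  I6: { [E → C - . -] }  — shift
  I7: { [E → C - - .] }  — reduce
  I8: { [C → ( f . -], [C → ( f .] }  — shift, reduce
  I9: { [C → ( f - .] }  — reduce

I8 contains reduce item [C → ( f .] and shift item [C → ( f . -] — shift-reduce conflict.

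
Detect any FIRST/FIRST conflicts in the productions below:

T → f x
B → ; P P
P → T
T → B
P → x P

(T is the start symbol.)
No FIRST/FIRST conflicts.

FIRST sets of the non-terminals at (or reachable through a nullable prefix from) the front of some alternative:
  FIRST(B) = { ';' }
  FIRST(T) = { ';', 'f' }

Productions for T:
  T → f x: FIRST = { 'f' }
  T → B: FIRST = { ';' }
Productions for P:
  P → T: FIRST = { ';', 'f' }
  P → x P: FIRST = { 'x' }
B has only one production, so no FIRST/FIRST conflict is possible there.

All alternatives of each non-terminal have pairwise disjoint FIRST sets.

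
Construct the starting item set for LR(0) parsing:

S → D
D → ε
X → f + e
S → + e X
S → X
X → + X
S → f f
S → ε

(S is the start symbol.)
{ [D → .], [S → . + e X], [S → . D], [S → . X], [S → . f f], [S → .], [S' → . S], [X → . + X], [X → . f + e] }

First, augment the grammar with S' → S
I₀ = CLOSURE({ [S' → . S] }):
  [S' → . S] has the dot before S: add [S → . D], [S → . + e X], [S → . X], [S → . f f], [S → .]
  [S → . D] has the dot before D: add [D → .]
  [S → . X] has the dot before X: add [X → . f + e], [X → . + X]
No further items can be added.

I₀ = { [D → .], [S → . + e X], [S → . D], [S → . X], [S → . f f], [S → .], [S' → . S], [X → . + X], [X → . f + e] }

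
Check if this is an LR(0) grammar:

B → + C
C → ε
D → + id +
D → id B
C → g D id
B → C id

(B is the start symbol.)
No. Shift-reduce conflict between [C → .] and [B → . + C]

A grammar is LR(0) if no state in the canonical LR(0) collection has:
  - both a shift item (dot before a terminal) and a complete item (shift-reduce conflict), or
  - two or more complete items (reduce-reduce conflict; the accept item [B' → B .] counts as a complete item here).

Augment with B' → B and build the canonical LR(0) collection (I0 = CLOSURE({[B' → . B]}), then GOTO on every symbol after a dot until no new states appear). It has 14 states:
  I0: { [B → . + C], [B → . C id], [B' → . B], [C → . g D id], [C → .] }  — shift, reduce
  I1: { [B → + . C], [C → . g D id], [C → .] }  — shift, reduce
  I2: { [B' → B .] }  — accept
  I3: { [B → C . id] }  — shift
  I4: { [C → g . D id], [D → . + id +], [D → . id B] }  — shift
  I5: { [D → + . id +] }  — shift
  I6: { [C → g D . id] }  — shift
  I7: { [B → . + C], [B → . C id], [C → . g D id], [C → .], [D → id . B] }  — shift, reduce
  I8: { [D → id B .] }  — reduce
  I9: { [C → g D id .] }  — reduce
  I10: { [D → + id . +] }  — shift
  I11: { [D → + id + .] }  — reduce
  I12: { [B → C id .] }  — reduce
  I13: { [B → + C .] }  — reduce

Conflict in state I0:
  Shift-reduce conflict between [C → .] and [B → . + C]
So the grammar is NOT LR(0).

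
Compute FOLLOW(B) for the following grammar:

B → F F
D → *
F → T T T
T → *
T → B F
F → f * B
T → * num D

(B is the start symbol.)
{ $, '*', 'f' }

B is the start symbol, so $ ∈ FOLLOW(B).
In T → B F: B is followed by F, add FIRST(F) \ {ε} = { '*', 'f' }
In F → f * B: B is at the end, add FOLLOW(F)

The FOLLOW sets referred to above (computed the same way, to a fixed point):
  FOLLOW(F) = { $, '*', 'f' }

Taking the union: FOLLOW(B) = { $, '*', 'f' }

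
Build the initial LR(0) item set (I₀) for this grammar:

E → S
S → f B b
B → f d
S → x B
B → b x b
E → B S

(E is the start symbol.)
First, augment the grammar with E' → E
I₀ = CLOSURE({ [E' → . E] }):
  [E' → . E] has the dot before E: add [E → . S], [E → . B S]
  [E → . S] has the dot before S: add [S → . f B b], [S → . x B]
  [E → . B S] has the dot before B: add [B → . f d], [B → . b x b]
No further items can be added.

I₀ = { [B → . b x b], [B → . f d], [E → . B S], [E → . S], [E' → . E], [S → . f B b], [S → . x B] }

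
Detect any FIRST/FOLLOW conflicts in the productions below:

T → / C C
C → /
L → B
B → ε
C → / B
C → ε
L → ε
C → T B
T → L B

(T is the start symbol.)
Yes. T → '/' C C with FOLLOW(T) on { '/' }; C → '/' with FOLLOW(C) on { '/' }; C → '/' B with FOLLOW(C) on { '/' }; C → T B with FOLLOW(C) on { '/' }

Nullable non-terminals: B, C, L, T.
FIRST sets used below: FIRST(T) = { '/', ε }, FIRST(B) = { ε }, FIRST(L) = { ε }
B has a nullable alternative but only one production, so nothing to check.

C: nullable alternative(s) C → ε, C → T B; FOLLOW(C) = { $, '/' }
  C → /: FIRST \ {ε} = { '/' } — overlaps FOLLOW(C) on { '/' }: CONFLICT
  C → / B: FIRST \ {ε} = { '/' } — overlaps FOLLOW(C) on { '/' }: CONFLICT
  C → ε: FIRST \ {ε} = { } — disjoint from FOLLOW(C)
  C → T B: FIRST \ {ε} = { '/' } — overlaps FOLLOW(C) on { '/' }: CONFLICT

L: nullable alternative(s) L → B, L → ε; FOLLOW(L) = { $, '/' }
  L → B: FIRST \ {ε} = { } — disjoint from FOLLOW(L)
  L → ε: FIRST \ {ε} = { } — disjoint from FOLLOW(L)

T: nullable alternative(s) T → L B; FOLLOW(T) = { $, '/' }
  T → / C C: FIRST \ {ε} = { '/' } — overlaps FOLLOW(T) on { '/' }: CONFLICT
  T → L B: FIRST \ {ε} = { } — this is the only nullable alternative, skip

So the grammar has 4 FIRST/FOLLOW conflicts (marked CONFLICT above).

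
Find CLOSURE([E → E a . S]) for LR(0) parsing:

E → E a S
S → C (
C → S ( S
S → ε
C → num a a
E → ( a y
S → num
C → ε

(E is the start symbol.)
Start with: [E → E a . S]
  [E → E a . S] has the dot before S: add [S → . C (], [S → .], [S → . num]
  [S → . C (] has the dot before C: add [C → . S ( S], [C → . num a a], [C → .]
No further items can be added.

CLOSURE = { [C → . S ( S], [C → . num a a], [C → .], [E → E a . S], [S → . C (], [S → . num], [S → .] }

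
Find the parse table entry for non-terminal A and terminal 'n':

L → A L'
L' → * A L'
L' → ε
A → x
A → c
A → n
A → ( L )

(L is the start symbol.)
A → n

To find M[A, 'n'], we find productions for A where 'n' is in the predict set (PREDICT(N → α) = (FIRST(α) \ {ε}) ∪ (FOLLOW(N) if α ⇒* ε)).

A → x: PREDICT = { 'x' }
A → c: PREDICT = { 'c' }
A → n: PREDICT = { 'n' }
  'n' is in predict set, so this production goes in M[A, 'n']
A → ( L ): PREDICT = { '(' }

M[A, 'n'] = A → n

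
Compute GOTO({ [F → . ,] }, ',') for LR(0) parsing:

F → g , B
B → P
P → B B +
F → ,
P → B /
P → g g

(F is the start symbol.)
GOTO(I, ',') = CLOSURE({ [A → αX.β] : [A → α.Xβ] ∈ I, X = ',' })

Items with dot before ',', with the dot advanced:
  [F → . ,] → [F → , .]
Closure adds nothing (no advanced item has the dot before a non-terminal).

GOTO = { [F → , .] }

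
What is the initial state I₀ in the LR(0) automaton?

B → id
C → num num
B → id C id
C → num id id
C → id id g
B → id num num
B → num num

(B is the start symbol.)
{ [B → . id C id], [B → . id num num], [B → . id], [B → . num num], [B' → . B] }

First, augment the grammar with B' → B
I₀ = CLOSURE({ [B' → . B] }):
  [B' → . B] has the dot before B: add [B → . id], [B → . id C id], [B → . id num num], [B → . num num]
No further items can be added.

I₀ = { [B → . id C id], [B → . id num num], [B → . id], [B → . num num], [B' → . B] }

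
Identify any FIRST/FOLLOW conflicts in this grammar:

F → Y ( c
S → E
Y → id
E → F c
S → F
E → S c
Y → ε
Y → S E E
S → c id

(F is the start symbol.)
A FIRST/FOLLOW conflict occurs when a non-terminal N has a nullable alternative N → β (β ⇒* ε) and another alternative N → α with FIRST(α) ∩ FOLLOW(N) ≠ ∅: on such a lookahead the parser cannot decide between expanding α and letting N vanish via β.

Nullable non-terminals: Y.
FIRST sets used below: FIRST(S) = { '(', 'c', 'id' }

Y: nullable alternative(s) Y → ε; FOLLOW(Y) = { '(' }
  Y → id: FIRST \ {ε} = { 'id' } — disjoint from FOLLOW(Y)
  Y → ε: FIRST \ {ε} = { } — this is the only nullable alternative, skip
  Y → S E E: FIRST \ {ε} = { '(', 'c', 'id' } — overlaps FOLLOW(Y) on { '(' }: CONFLICT

E, F, S have no nullable alternative, so no FIRST/FOLLOW check is needed there.

So the grammar has 1 FIRST/FOLLOW conflict (marked CONFLICT above).

Answer: Yes. Y → S E E with FOLLOW(Y) on { '(' }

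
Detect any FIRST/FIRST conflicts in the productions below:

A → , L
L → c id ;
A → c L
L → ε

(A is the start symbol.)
No FIRST/FIRST conflicts.

A FIRST/FIRST conflict occurs when two productions N → α and N → β for the same non-terminal have FIRST(α) ∩ FIRST(β) ≠ ∅ (with ε ∈ FIRST of a nullable right-hand side, so two nullable alternatives also conflict).

Productions for A:
  A → , L: FIRST = { ',' }
  A → c L: FIRST = { 'c' }
Productions for L:
  L → c id ;: FIRST = { 'c' }
  L → ε: FIRST = { ε }

All alternatives of each non-terminal have pairwise disjoint FIRST sets.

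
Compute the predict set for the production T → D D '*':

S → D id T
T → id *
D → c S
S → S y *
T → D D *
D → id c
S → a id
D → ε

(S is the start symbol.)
PREDICT(T → D D '*') = (FIRST(RHS) \ {ε}) ∪ (FOLLOW(T) if ε ∈ FIRST(RHS), i.e. RHS ⇒* ε)
FIRST(D) = { 'c', 'id', ε }
FIRST(D D '*') = { '*', 'c', 'id' }
ε ∉ FIRST(D D '*'), so FOLLOW(T) is not added.
PREDICT(T → D D '*') = { '*', 'c', 'id' }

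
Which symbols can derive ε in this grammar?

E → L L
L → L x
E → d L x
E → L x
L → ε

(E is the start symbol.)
{ 'E', 'L' }

A non-terminal is nullable if it can derive ε (the empty string): either it has an ε-production, or it has a production whose right-hand side consists entirely of nullable non-terminals.

ε-productions: L → ε
So L is immediately nullable.
E → L L: every symbol on the right is nullable, so E is nullable too.
Every non-terminal is now nullable.
Nullable = { 'E', 'L' }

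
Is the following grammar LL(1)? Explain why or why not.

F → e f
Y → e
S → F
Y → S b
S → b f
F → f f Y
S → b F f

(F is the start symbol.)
A grammar is LL(1) if for each non-terminal N with multiple productions, the predict sets of those productions are pairwise disjoint, where PREDICT(N → α) = (FIRST(α) \ {ε}) ∪ (FOLLOW(N) if α ⇒* ε).

Relevant sets:
  FIRST(S) = { 'b', 'e', 'f' }
  FIRST(F) = { 'e', 'f' }

For F:
  PREDICT(F → e f) = { 'e' }
  PREDICT(F → f f Y) = { 'f' }
For Y:
  PREDICT(Y → e) = { 'e' }
  PREDICT(Y → S b) = { 'b', 'e', 'f' }
For S:
  PREDICT(S → F) = { 'e', 'f' }
  PREDICT(S → b f) = { 'b' }
  PREDICT(S → b F f) = { 'b' }

Conflict found: Predict set conflict for Y: { 'e' }
The grammar is NOT LL(1).

Answer: No. Predict set conflict for Y: { 'e' }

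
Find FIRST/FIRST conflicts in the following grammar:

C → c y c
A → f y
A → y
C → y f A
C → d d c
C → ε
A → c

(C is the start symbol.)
A FIRST/FIRST conflict occurs when two productions N → α and N → β for the same non-terminal have FIRST(α) ∩ FIRST(β) ≠ ∅ (with ε ∈ FIRST of a nullable right-hand side, so two nullable alternatives also conflict).

Productions for C:
  C → c y c: FIRST = { 'c' }
  C → y f A: FIRST = { 'y' }
  C → d d c: FIRST = { 'd' }
  C → ε: FIRST = { ε }
Productions for A:
  A → f y: FIRST = { 'f' }
  A → y: FIRST = { 'y' }
  A → c: FIRST = { 'c' }

All alternatives of each non-terminal have pairwise disjoint FIRST sets.

Answer: No FIRST/FIRST conflicts.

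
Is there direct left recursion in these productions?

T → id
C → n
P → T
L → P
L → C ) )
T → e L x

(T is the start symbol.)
No direct left recursion

Direct left recursion occurs when N → N α for some non-terminal N (the right-hand side begins with the left-hand side itself).

T → id: starts with id
C → n: starts with n
P → T: starts with T
L → P: starts with P
L → C ) ): starts with C
T → e L x: starts with e

No direct left recursion found.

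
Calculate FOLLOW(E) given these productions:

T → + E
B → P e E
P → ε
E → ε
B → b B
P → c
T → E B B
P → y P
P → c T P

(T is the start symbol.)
{ $, 'b', 'c', 'e', 'y' }

To compute FOLLOW(E), find every occurrence of E on a right-hand side N → α E β: add FIRST(β) \ {ε}, and if β is empty or nullable also add FOLLOW(N). Iterate to a fixed point.

In T → + E: E is at the end, add FOLLOW(T)
In B → P e E: E is at the end, add FOLLOW(B)
In T → E B B: E is followed by B B, add FIRST(B B) \ {ε} = { 'b', 'c', 'e', 'y' }

The FOLLOW sets referred to above (computed the same way, to a fixed point):
  FOLLOW(T) = { $, 'c', 'e', 'y' }
  FOLLOW(B) = { $, 'b', 'c', 'e', 'y' }

Taking the union: FOLLOW(E) = { $, 'b', 'c', 'e', 'y' }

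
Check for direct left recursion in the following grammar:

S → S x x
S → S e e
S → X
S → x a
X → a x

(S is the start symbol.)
Direct left recursion occurs when N → N α for some non-terminal N (the right-hand side begins with the left-hand side itself).

S → S x x: LEFT RECURSIVE (starts with S)
S → S e e: LEFT RECURSIVE (starts with S)
S → X: starts with X
S → x a: starts with x
X → a x: starts with a

The grammar has direct left recursion on: S.

Answer: Yes, S is left-recursive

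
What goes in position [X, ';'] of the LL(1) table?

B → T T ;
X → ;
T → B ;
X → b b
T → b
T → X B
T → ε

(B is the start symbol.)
X → ;

To find M[X, ';'], we find productions for X where ';' is in the predict set (PREDICT(N → α) = (FIRST(α) \ {ε}) ∪ (FOLLOW(N) if α ⇒* ε)).

X → ;: PREDICT = { ';' }
  ';' is in predict set, so this production goes in M[X, ';']
X → b b: PREDICT = { 'b' }

M[X, ';'] = X → ;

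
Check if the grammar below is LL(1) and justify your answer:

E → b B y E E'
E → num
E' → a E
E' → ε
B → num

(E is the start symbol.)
Relevant sets:
  FOLLOW(E') = { $, 'a' }

For E:
  PREDICT(E → b B y E E') = { 'b' }
  PREDICT(E → num) = { 'num' }
For E':
  PREDICT(E' → a E) = { 'a' }
  PREDICT(E' → ε) = { $, 'a' }
B has a single production, so nothing to check there.

Conflict found: Predict set conflict for E': { 'a' }
The grammar is NOT LL(1).

Answer: No. Predict set conflict for E': { 'a' }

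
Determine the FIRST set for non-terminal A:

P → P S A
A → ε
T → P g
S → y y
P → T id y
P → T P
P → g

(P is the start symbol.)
From A → ε:
  - ε-production, so ε ∈ FIRST(A)

Collecting: FIRST(A) = { ε }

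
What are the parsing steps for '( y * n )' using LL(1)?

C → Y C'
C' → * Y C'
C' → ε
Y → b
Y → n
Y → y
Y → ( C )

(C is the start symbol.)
Stack is shown with the top on the left.

Stack          Input        Action
----------------------------------
C $            ( y * n ) $  output C → Y C'
Y C' $         ( y * n ) $  output Y → ( C )
( C ) C' $     ( y * n ) $  match '('
C ) C' $       y * n ) $    output C → Y C'
Y C' ) C' $    y * n ) $    output Y → y
y C' ) C' $    y * n ) $    match 'y'
C' ) C' $      * n ) $      output C' → * Y C'
* Y C' ) C' $  * n ) $      match '*'
Y C' ) C' $    n ) $        output Y → n
n C' ) C' $    n ) $        match 'n'
C' ) C' $      ) $          output C' → ε
) C' $         ) $          match ')'
C' $           $            output C' → ε
$              $            accept

The string is accepted.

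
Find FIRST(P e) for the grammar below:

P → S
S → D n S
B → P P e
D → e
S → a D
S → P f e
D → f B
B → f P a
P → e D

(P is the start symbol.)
{ 'a', 'e', 'f' }

FIRST sets of the non-terminals involved (from the grammar, by fixed-point iteration):
  FIRST(P) = { 'a', 'e', 'f' }

To compute FIRST(P e), process the symbols left to right:
Symbol P is a non-terminal. Add FIRST(P) \ {ε} = { 'a', 'e', 'f' }
P is not nullable (ε ∉ FIRST(P)), so stop here.
FIRST(P e) = { 'a', 'e', 'f' }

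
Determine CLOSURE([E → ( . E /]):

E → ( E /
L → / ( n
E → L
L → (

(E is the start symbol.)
Start with: [E → ( . E /]
  [E → ( . E /] has the dot before E: add [E → . ( E /], [E → . L]
  [E → . L] has the dot before L: add [L → . / ( n], [L → . (]
No further items can be added.

CLOSURE = { [E → ( . E /], [E → . ( E /], [E → . L], [L → . (], [L → . / ( n] }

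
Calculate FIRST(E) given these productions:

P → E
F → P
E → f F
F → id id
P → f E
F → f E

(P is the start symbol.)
From E → f F:
  - f is a terminal: add 'f' and stop

Collecting: FIRST(E) = { 'f' }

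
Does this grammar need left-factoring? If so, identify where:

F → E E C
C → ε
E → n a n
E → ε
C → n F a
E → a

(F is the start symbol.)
Left-factoring is needed when two productions for the same non-terminal
share a common prefix on the right-hand side.

Productions for C:
  C → ε
  C → n F a
Productions for E:
  E → n a n
  E → ε
  E → a

No common prefixes found.

Answer: No, left-factoring is not needed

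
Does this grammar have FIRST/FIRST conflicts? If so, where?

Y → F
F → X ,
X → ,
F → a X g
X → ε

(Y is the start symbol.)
No FIRST/FIRST conflicts.

FIRST sets of the non-terminals at (or reachable through a nullable prefix from) the front of some alternative:
  FIRST(X) = { ',', ε }

Productions for F:
  F → X ,: FIRST = { ',' }
  F → a X g: FIRST = { 'a' }
Productions for X:
  X → ,: FIRST = { ',' }
  X → ε: FIRST = { ε }
Y has only one production, so no FIRST/FIRST conflict is possible there.

All alternatives of each non-terminal have pairwise disjoint FIRST sets.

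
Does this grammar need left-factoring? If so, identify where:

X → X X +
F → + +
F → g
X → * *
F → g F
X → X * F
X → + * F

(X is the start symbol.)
Yes, X has productions with common prefix 'X'; F has productions with common prefix 'g'

Left-factoring is needed when two productions for the same non-terminal
share a common prefix on the right-hand side.

Productions for X:
  X → X X +
  X → * *
  X → X * F
  X → + * F
Productions for F:
  F → + +
  F → g
  F → g F

Found common prefix 'X' in productions for X
Found common prefix 'g' in productions for F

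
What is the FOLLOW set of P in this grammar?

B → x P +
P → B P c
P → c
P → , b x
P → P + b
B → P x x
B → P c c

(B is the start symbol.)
To compute FOLLOW(P), find every occurrence of P on a right-hand side N → α P β: add FIRST(β) \ {ε}, and if β is empty or nullable also add FOLLOW(N). Iterate to a fixed point.

In B → x P +: P is followed by '+', add FIRST('+') \ {ε} = { '+' }
In P → B P c: P is followed by c, add FIRST(c) \ {ε} = { 'c' }
In P → P + b: P is followed by '+' b, add FIRST('+' b) \ {ε} = { '+' }
In B → P x x: P is followed by x x, add FIRST(x x) \ {ε} = { 'x' }
In B → P c c: P is followed by c c, add FIRST(c c) \ {ε} = { 'c' }

Taking the union: FOLLOW(P) = { '+', 'c', 'x' }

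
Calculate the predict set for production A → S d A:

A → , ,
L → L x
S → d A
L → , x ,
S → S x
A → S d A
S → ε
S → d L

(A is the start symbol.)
PREDICT(A → S d A) = (FIRST(RHS) \ {ε}) ∪ (FOLLOW(A) if ε ∈ FIRST(RHS), i.e. RHS ⇒* ε)
FIRST(S) = { 'd', 'x', ε }
FIRST(S d A) = { 'd', 'x' }
ε ∉ FIRST(S d A), so FOLLOW(A) is not added.
PREDICT(A → S d A) = { 'd', 'x' }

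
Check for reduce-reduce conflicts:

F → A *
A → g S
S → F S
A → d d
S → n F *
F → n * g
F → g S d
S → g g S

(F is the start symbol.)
Augment with F' → F and build the canonical LR(0) collection (I0 = CLOSURE({[F' → . F]}), then GOTO on every symbol after a dot until no new states appear). It has 20 states:
  I0: { [A → . d d], [A → . g S], [F → . A *], [F → . g S d], [F → . n * g], [F' → . F] }  — shift
  I1: { [F → A . *] }  — shift
  I2: { [F' → F .] }  — accept
  I3: { [A → d . d] }  — shift
  I4: { [A → . d d], [A → . g S], [A → g . S], [F → . A *], [F → . g S d], [F → . n * g], [F → g . S d], [S → . F S], [S → . g g S], [S → . n F *] }  — shift
  I5: { [F → n . * g] }  — shift
  I6: { [F → n * . g] }  — shift
  I7: { [F → n * g .] }  — reduce
  I8: { [A → . d d], [A → . g S], [F → . A *], [F → . g S d], [F → . n * g], [S → . F S], [S → . g g S], [S → . n F *], [S → F . S] }  — shift
  I9: { [A → g S .], [F → g S . d] }  — shift, reduce
  I10: { [A → . d d], [A → . g S], [A → g . S], [F → . A *], [F → . g S d], [F → . n * g], [F → g . S d], [S → . F S], [S → . g g S], [S → . n F *], [S → g . g S] }  — shift
  I11: { [A → . d d], [A → . g S], [F → . A *], [F → . g S d], [F → . n * g], [F → n . * g], [S → n . F *] }  — shift
  I12: { [S → n F . *] }  — shift
  I13: { [S → n F * .] }  — reduce
  I14: { [A → . d d], [A → . g S], [A → g . S], [F → . A *], [F → . g S d], [F → . n * g], [F → g . S d], [S → . F S], [S → . g g S], [S → . n F *], [S → g . g S], [S → g g . S] }  — shift
  I15: { [A → g S .], [F → g S . d], [S → g g S .] }  — shift, 2 reduces
  I16: { [F → g S d .] }  — reduce
  I17: { [S → F S .] }  — reduce
  I18: { [A → d d .] }  — reduce
  I19: { [F → A * .] }  — reduce

I15 contains complete items [A → g S .], [S → g g S .] — reduce-reduce conflict.

Answer: Yes — I15: [A → g S .] vs [S → g g S .]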